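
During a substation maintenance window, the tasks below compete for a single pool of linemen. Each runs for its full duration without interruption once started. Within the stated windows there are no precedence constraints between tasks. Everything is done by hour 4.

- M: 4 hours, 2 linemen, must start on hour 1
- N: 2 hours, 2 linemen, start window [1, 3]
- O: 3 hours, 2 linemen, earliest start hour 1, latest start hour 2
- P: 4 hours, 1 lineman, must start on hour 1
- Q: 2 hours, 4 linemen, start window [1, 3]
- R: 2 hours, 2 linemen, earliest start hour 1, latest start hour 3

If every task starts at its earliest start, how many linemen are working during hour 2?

At early start, hour 2 has: M, N, O, P, Q, R.
Demand: 2 + 2 + 2 + 1 + 4 + 2 = 13.

13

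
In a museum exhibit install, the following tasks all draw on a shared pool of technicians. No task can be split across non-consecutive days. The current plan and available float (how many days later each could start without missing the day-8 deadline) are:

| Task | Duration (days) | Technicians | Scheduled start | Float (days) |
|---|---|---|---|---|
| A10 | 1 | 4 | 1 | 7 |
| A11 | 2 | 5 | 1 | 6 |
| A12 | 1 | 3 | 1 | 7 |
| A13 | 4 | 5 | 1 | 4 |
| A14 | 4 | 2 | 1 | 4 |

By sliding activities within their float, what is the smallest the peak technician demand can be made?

Early-start (A10@1, A11@1, A12@1, A13@1, A14@1) gives peak 19: d1:19  d2:12  d3:7  d4:7  d5:0  d6:0  d7:0  d8:0.
Shift A11→2, A13→4, A14→2.
Schedule A10@1, A11@2, A12@1, A13@4, A14@2: d1:7  d2:7  d3:7  d4:7  d5:7  d6:5  d7:5  d8:0 — peak 7.

7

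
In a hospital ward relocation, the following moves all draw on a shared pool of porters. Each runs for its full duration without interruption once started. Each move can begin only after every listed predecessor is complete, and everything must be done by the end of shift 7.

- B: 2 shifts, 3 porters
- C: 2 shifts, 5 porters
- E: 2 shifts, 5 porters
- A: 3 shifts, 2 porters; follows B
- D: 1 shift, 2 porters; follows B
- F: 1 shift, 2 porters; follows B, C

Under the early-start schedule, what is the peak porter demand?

13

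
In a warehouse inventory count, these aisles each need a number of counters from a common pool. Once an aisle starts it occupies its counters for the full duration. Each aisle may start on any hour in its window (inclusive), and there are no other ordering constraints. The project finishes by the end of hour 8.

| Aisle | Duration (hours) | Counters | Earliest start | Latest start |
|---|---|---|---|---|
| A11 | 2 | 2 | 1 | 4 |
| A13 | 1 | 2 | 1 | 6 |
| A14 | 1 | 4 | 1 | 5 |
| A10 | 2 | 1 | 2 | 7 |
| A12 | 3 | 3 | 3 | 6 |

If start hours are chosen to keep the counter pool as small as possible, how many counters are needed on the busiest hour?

Early-start (A11@1, A13@1, A14@1, A10@2, A12@3) gives peak 8: h1:8  h2:3  h3:4  h4:3  h5:3  h6:0  h7:0  h8:0.
Shift A14→3, A10→4, A12→4.
Schedule A11@1, A13@1, A14@3, A10@4, A12@4: h1:4  h2:2  h3:4  h4:4  h5:4  h6:3  h7:0  h8:0 — peak 4.

4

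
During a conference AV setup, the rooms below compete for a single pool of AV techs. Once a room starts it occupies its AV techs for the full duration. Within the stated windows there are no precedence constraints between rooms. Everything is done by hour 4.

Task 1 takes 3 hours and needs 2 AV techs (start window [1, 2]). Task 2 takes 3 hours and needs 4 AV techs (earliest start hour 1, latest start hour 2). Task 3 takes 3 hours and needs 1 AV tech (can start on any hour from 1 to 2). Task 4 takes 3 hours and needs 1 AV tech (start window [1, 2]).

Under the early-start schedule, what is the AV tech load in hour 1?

8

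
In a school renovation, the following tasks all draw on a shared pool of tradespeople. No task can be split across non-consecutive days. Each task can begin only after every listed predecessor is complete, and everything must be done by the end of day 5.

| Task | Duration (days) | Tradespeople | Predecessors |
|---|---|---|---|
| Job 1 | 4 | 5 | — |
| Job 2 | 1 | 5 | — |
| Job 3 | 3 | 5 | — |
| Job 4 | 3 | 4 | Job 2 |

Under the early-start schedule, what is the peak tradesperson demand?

Early-start schedule: Job 1@1, Job 2@1, Job 3@1, Job 4@2.
Load per day: day 1: 15, day 2: 14, day 3: 14, day 4: 9, day 5: 0.
Peak is 15.

15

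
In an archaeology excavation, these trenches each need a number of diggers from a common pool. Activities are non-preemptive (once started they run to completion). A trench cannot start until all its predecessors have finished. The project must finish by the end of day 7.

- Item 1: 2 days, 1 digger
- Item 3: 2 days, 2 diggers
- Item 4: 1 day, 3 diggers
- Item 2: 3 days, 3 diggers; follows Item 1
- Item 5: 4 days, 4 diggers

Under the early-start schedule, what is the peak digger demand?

Early-start schedule: Item 1@1, Item 3@1, Item 4@1, Item 2@3, Item 5@1.
Load per day: day 1: 10, day 2: 7, day 3: 7, day 4: 7, day 5: 3, day 6: 0, day 7: 0.
Peak is 10.

10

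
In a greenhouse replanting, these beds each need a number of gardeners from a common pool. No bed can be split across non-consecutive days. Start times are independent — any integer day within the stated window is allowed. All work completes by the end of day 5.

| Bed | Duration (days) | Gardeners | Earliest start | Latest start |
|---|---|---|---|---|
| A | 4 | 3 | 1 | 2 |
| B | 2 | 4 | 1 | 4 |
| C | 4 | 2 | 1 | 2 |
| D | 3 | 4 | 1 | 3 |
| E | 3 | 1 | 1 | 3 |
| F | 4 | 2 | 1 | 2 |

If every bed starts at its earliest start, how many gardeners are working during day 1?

16

At early start, day 1 has: A, B, C, D, E, F.
Demand: 3 + 4 + 2 + 4 + 1 + 2 = 16.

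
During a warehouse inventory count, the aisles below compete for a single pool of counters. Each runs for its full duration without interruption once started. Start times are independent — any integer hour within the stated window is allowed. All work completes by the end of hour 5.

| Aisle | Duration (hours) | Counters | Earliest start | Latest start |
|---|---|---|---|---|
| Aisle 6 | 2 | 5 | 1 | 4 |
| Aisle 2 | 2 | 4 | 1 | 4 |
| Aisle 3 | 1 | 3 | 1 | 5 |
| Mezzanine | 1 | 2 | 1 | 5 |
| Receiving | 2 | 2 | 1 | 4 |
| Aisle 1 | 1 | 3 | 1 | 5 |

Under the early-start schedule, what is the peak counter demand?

Early-start schedule: Aisle 6@1, Aisle 2@1, Aisle 3@1, Mezzanine@1, Receiving@1, Aisle 1@1.
Load per hour: hour 1: 19, hour 2: 11, hour 3: 0, hour 4: 0, hour 5: 0.
Peak is 19.

19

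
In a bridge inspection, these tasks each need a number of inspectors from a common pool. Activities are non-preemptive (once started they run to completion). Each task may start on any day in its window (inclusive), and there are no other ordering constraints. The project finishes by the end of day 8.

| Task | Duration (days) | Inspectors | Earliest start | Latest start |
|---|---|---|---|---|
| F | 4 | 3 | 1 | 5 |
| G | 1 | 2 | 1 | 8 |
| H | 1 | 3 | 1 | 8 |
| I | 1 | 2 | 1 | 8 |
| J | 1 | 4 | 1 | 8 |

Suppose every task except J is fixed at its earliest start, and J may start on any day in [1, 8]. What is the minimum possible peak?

10

J@1: d1:14  d2:3  d3:3  d4:3  d5:0  d6:0  d7:0  d8:0 → peak 14
J@2: d1:10  d2:7  d3:3  d4:3  d5:0  d6:0  d7:0  d8:0 → peak 10
J@3: d1:10  d2:3  d3:7  d4:3  d5:0  d6:0  d7:0  d8:0 → peak 10
J@4: d1:10  d2:3  d3:3  d4:7  d5:0  d6:0  d7:0  d8:0 → peak 10
J@5: d1:10  d2:3  d3:3  d4:3  d5:4  d6:0  d7:0  d8:0 → peak 10
J@6: d1:10  d2:3  d3:3  d4:3  d5:0  d6:4  d7:0  d8:0 → peak 10
J@7: d1:10  d2:3  d3:3  d4:3  d5:0  d6:0  d7:4  d8:0 → peak 10
J@8: d1:10  d2:3  d3:3  d4:3  d5:0  d6:0  d7:0  d8:4 → peak 10
Best is J@2, peak 10.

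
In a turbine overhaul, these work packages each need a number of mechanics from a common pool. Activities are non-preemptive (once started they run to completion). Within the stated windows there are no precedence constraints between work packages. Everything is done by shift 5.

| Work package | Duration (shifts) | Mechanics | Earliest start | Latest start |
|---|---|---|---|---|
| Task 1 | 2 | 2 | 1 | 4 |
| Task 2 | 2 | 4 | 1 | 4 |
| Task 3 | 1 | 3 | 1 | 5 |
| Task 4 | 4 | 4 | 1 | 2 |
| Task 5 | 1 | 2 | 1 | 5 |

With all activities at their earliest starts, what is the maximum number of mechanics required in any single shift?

15

Early-start schedule: Task 1@1, Task 2@1, Task 3@1, Task 4@1, Task 5@1.
Load per shift: shift 1: 15, shift 2: 10, shift 3: 4, shift 4: 4, shift 5: 0.
Peak is 15.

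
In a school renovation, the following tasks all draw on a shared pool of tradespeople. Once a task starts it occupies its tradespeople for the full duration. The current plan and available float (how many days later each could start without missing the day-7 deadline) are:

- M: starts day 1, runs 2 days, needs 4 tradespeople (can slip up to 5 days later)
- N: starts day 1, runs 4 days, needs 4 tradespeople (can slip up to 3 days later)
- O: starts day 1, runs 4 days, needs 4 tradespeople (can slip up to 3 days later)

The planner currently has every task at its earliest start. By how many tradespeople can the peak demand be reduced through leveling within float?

4

Early-start peak: d1:12  d2:12  d3:8  d4:8  d5:0  d6:0  d7:0 ⇒ 12.
Leveled (M@1, N@1, O@3): d1:8  d2:8  d3:8  d4:8  d5:4  d6:4  d7:0 ⇒ 8.
Reduction 12 − 8 = 4.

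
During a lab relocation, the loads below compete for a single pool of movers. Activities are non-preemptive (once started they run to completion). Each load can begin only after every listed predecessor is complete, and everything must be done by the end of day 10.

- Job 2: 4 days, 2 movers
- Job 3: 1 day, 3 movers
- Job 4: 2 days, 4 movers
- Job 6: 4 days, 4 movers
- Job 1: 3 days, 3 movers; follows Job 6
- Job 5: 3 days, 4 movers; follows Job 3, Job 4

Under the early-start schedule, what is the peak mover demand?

13

Early-start schedule: Job 2@1, Job 3@1, Job 4@1, Job 6@1, Job 1@5, Job 5@3.
Load per day: day 1: 13, day 2: 10, day 3: 10, day 4: 10, day 5: 7, day 6: 3, day 7: 3, day 8: 0, day 9: 0, day 10: 0.
Peak is 13.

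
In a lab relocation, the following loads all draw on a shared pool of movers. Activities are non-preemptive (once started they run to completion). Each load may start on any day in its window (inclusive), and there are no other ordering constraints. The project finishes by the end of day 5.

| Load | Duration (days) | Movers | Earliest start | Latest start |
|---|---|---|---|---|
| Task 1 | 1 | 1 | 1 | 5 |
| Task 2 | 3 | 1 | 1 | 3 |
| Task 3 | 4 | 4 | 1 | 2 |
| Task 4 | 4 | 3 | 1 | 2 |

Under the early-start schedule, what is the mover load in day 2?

At early start, day 2 has: Task 2, Task 3, Task 4.
Demand: 1 + 4 + 3 = 8.

8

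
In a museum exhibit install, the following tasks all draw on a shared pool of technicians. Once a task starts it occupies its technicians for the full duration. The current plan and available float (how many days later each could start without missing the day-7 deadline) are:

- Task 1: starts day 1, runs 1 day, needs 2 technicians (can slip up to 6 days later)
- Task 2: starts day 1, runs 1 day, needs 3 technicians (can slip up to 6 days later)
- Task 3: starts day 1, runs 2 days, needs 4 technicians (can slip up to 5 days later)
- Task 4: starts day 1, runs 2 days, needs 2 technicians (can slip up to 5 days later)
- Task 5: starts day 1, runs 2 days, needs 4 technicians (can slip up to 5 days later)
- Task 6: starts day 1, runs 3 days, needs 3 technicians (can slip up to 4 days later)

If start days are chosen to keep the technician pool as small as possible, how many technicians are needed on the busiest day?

Early-start (Task 1@1, Task 2@1, Task 3@1, Task 4@1, Task 5@1, Task 6@1) gives peak 18: d1:18  d2:13  d3:3  d4:0  d5:0  d6:0  d7:0.
Shift Task 2→2, Task 3→4, Task 4→3, Task 5→6.
Schedule Task 1@1, Task 2@2, Task 3@4, Task 4@3, Task 5@6, Task 6@1: d1:5  d2:6  d3:5  d4:6  d5:4  d6:4  d7:4 — peak 6.

6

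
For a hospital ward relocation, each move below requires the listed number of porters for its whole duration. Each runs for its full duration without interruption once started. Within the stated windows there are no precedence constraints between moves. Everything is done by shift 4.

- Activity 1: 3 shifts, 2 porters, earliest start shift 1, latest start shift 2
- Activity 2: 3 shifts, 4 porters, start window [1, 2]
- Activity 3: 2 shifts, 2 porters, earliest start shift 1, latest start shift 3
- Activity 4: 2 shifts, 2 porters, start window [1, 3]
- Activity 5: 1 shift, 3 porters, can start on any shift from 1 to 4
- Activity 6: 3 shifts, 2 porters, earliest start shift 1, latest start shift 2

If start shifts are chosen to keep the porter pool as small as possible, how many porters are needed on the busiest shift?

Early-start (Activity 1@1, Activity 2@1, Activity 3@1, Activity 4@1, Activity 5@1, Activity 6@1) gives peak 15: s1:15  s2:12  s3:8  s4:0.
Shift Activity 4→3, Activity 5→4.
Schedule Activity 1@1, Activity 2@1, Activity 3@1, Activity 4@3, Activity 5@4, Activity 6@1: s1:10  s2:10  s3:10  s4:5 — peak 10.

10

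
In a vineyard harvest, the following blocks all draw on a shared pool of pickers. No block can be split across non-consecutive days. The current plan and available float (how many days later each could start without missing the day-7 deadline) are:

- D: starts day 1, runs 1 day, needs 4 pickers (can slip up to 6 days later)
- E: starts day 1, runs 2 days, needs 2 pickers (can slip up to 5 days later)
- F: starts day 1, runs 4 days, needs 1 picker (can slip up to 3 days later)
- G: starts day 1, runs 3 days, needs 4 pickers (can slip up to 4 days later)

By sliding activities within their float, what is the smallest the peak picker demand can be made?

Early-start (D@1, E@1, F@1, G@1) gives peak 11: d1:11  d2:7  d3:5  d4:1  d5:0  d6:0  d7:0.
Shift E→2, G→4.
Schedule D@1, E@2, F@1, G@4: d1:5  d2:3  d3:3  d4:5  d5:4  d6:4  d7:0 — peak 5.

5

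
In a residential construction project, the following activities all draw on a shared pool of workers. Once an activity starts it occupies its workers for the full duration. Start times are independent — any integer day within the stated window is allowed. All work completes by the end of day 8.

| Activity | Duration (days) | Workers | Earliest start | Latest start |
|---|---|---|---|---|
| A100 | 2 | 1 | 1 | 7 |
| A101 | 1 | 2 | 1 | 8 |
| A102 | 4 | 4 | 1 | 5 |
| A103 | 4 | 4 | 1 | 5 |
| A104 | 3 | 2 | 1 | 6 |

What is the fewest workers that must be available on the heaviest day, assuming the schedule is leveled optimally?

6

Early-start (A100@1, A101@1, A102@1, A103@1, A104@1) gives peak 13: d1:13  d2:11  d3:10  d4:8  d5:0  d6:0  d7:0  d8:0.
Shift A101→3, A103→5, A104→4.
Schedule A100@1, A101@3, A102@1, A103@5, A104@4: d1:5  d2:5  d3:6  d4:6  d5:6  d6:6  d7:4  d8:4 — peak 6.
Total worker-days = 42 over 8 days ⇒ peak ≥ ⌈42/8⌉ = 6, so 6 is optimal.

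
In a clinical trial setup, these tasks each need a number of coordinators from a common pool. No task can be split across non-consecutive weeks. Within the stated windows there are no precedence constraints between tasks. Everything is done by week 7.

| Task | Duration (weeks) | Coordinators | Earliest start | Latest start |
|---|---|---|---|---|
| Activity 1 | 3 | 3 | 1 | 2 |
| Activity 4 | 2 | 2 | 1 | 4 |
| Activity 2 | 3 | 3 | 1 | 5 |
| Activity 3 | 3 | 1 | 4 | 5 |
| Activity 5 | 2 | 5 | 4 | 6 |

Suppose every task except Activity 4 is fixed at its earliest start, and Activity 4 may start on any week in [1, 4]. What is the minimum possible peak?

8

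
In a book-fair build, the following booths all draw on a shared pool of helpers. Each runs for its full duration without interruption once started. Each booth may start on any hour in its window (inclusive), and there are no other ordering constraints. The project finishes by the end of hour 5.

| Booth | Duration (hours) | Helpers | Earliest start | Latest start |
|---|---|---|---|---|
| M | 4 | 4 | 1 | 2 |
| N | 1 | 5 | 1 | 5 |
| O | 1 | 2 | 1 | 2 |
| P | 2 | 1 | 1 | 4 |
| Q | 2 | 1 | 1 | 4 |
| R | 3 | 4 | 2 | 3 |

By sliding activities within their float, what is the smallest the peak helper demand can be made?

Early-start (M@1, N@1, O@1, P@1, Q@1, R@2) gives peak 13: h1:13  h2:10  h3:8  h4:8  h5:0.
Shift M→2, O→2, R→3.
Schedule M@2, N@1, O@2, P@1, Q@1, R@3: h1:7  h2:8  h3:8  h4:8  h5:8 — peak 8.
Total helper-hours = 39 over 5 hours ⇒ peak ≥ ⌈39/5⌉ = 8, so 8 is optimal.

8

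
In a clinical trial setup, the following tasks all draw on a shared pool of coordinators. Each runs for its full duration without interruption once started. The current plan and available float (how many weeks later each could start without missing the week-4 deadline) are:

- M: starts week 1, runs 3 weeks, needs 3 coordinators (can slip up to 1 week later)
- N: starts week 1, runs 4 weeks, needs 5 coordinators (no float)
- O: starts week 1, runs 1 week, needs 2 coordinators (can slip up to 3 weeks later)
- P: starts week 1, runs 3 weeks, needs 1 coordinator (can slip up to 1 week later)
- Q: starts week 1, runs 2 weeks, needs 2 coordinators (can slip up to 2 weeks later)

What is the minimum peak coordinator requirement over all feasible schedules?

Early-start (M@1, N@1, O@1, P@1, Q@1) gives peak 13: w1:13  w2:11  w3:9  w4:5.
Shift Q→2.
Schedule M@1, N@1, O@1, P@1, Q@2: w1:11  w2:11  w3:11  w4:5 — peak 11.

11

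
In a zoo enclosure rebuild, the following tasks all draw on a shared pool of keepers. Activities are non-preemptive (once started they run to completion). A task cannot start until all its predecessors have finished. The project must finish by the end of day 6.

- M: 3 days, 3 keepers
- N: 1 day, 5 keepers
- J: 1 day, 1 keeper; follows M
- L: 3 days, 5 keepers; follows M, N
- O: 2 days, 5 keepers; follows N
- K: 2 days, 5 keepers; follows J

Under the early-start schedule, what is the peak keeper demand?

Early-start schedule: M@1, N@1, J@4, L@4, O@2, K@5.
Load per day: day 1: 8, day 2: 8, day 3: 8, day 4: 6, day 5: 10, day 6: 10.
Peak is 10.

10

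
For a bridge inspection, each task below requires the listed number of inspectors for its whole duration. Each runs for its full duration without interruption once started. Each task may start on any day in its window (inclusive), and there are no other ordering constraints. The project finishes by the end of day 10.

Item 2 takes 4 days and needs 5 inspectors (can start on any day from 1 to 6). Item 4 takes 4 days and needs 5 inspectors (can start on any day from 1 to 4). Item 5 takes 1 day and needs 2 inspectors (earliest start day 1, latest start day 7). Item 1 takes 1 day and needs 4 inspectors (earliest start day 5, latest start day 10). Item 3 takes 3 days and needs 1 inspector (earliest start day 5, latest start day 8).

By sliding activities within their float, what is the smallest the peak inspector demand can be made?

Early-start (Item 2@1, Item 4@1, Item 5@1, Item 1@5, Item 3@5) gives peak 12: d1:12  d2:10  d3:10  d4:10  d5:5  d6:1  d7:1  d8:0  d9:0  d10:0.
Shift Item 2→6, Item 5→5, Item 3→6.
Schedule Item 2@6, Item 4@1, Item 5@5, Item 1@5, Item 3@6: d1:5  d2:5  d3:5  d4:5  d5:6  d6:6  d7:6  d8:6  d9:5  d10:0 — peak 6.

6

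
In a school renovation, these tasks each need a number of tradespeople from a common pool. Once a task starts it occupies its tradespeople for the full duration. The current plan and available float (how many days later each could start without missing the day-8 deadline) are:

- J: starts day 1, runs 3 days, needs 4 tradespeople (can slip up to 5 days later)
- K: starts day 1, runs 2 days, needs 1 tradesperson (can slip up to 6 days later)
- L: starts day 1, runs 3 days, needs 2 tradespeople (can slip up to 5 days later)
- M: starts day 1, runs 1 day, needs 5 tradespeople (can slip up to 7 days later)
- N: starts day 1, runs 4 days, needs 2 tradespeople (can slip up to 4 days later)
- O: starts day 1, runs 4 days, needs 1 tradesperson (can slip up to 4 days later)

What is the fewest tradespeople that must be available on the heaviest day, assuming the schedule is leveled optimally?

Early-start (J@1, K@1, L@1, M@1, N@1, O@1) gives peak 15: d1:15  d2:10  d3:9  d4:3  d5:0  d6:0  d7:0  d8:0.
Shift L→4, M→8, N→4, O→3.
Schedule J@1, K@1, L@4, M@8, N@4, O@3: d1:5  d2:5  d3:5  d4:5  d5:5  d6:5  d7:2  d8:5 — peak 5.
Total tradesperson-days = 37 over 8 days ⇒ peak ≥ ⌈37/8⌉ = 5, so 5 is optimal.

5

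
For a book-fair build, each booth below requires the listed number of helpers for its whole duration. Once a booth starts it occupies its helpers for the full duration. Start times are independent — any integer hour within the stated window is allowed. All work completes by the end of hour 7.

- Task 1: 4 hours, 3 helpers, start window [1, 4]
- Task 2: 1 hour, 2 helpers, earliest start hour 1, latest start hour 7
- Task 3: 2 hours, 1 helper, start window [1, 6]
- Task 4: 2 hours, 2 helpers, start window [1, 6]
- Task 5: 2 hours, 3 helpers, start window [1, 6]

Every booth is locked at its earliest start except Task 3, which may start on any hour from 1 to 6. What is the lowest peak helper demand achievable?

10

Task 3@1: h1:11  h2:9  h3:3  h4:3  h5:0  h6:0  h7:0 → peak 11
Task 3@2: h1:10  h2:9  h3:4  h4:3  h5:0  h6:0  h7:0 → peak 10
Task 3@3: h1:10  h2:8  h3:4  h4:4  h5:0  h6:0  h7:0 → peak 10
Task 3@4: h1:10  h2:8  h3:3  h4:4  h5:1  h6:0  h7:0 → peak 10
Task 3@5: h1:10  h2:8  h3:3  h4:3  h5:1  h6:1  h7:0 → peak 10
Task 3@6: h1:10  h2:8  h3:3  h4:3  h5:0  h6:1  h7:1 → peak 10
Best is Task 3@2, peak 10.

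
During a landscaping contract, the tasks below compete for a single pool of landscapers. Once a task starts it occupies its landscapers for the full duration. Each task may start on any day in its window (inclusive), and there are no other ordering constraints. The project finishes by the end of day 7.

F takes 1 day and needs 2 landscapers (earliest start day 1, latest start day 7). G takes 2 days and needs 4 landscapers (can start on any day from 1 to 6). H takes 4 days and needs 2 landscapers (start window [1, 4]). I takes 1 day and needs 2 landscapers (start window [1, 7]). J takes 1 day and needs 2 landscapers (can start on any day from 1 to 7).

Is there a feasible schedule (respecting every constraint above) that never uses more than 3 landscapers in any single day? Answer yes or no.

no

Total landscaper-days = 22; over 7 days the average is 22/7 > 3, so some day must exceed 3.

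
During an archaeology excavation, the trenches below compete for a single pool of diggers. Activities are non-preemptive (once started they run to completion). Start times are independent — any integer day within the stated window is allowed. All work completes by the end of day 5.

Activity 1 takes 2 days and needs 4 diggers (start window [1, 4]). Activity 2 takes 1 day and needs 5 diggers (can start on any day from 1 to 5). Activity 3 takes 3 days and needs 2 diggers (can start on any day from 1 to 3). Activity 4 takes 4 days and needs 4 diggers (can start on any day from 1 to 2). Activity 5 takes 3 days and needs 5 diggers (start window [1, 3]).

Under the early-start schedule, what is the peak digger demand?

20

Early-start schedule: Activity 1@1, Activity 2@1, Activity 3@1, Activity 4@1, Activity 5@1.
Load per day: day 1: 20, day 2: 15, day 3: 11, day 4: 4, day 5: 0.
Peak is 20.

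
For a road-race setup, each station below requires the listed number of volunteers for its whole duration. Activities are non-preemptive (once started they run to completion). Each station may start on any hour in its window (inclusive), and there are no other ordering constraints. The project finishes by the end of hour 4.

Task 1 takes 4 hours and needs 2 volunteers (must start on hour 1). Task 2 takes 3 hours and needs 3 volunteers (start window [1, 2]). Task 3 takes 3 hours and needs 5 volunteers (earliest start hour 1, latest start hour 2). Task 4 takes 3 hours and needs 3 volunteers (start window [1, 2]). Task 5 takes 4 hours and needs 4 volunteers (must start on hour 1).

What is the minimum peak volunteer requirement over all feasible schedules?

17

Schedule Task 1@1, Task 2@1, Task 3@1, Task 4@1, Task 5@1: h1:17  h2:17  h3:17  h4:6 — peak 17.
No arrangement of the 8 feasible schedules does better.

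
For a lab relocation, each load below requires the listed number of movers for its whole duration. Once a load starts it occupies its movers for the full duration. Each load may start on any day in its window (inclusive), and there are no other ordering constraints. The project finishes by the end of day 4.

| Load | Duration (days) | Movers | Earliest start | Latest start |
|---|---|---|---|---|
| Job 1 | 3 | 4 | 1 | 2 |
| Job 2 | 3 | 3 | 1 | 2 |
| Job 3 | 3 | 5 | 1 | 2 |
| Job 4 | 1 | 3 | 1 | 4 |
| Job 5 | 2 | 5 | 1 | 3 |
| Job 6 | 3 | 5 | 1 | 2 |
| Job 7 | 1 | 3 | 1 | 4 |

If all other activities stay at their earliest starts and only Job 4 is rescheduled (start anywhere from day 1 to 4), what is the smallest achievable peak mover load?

Job 4@1: d1:28  d2:22  d3:17  d4:0 → peak 28
Job 4@2: d1:25  d2:25  d3:17  d4:0 → peak 25
Job 4@3: d1:25  d2:22  d3:20  d4:0 → peak 25
Job 4@4: d1:25  d2:22  d3:17  d4:3 → peak 25
Best is Job 4@2, peak 25.

25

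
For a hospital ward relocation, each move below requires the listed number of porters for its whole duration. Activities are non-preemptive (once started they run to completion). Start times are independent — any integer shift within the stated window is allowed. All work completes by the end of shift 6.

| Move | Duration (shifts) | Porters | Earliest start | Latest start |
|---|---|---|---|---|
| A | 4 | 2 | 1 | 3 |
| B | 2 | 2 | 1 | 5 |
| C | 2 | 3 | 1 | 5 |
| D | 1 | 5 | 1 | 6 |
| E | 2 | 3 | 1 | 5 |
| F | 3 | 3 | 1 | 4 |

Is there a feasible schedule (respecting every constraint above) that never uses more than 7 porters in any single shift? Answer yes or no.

Schedule A@1, B@1, C@1, D@3, E@5, F@4: s1:7  s2:7  s3:7  s4:5  s5:6  s6:6 — peak 7 ≤ 7.

yes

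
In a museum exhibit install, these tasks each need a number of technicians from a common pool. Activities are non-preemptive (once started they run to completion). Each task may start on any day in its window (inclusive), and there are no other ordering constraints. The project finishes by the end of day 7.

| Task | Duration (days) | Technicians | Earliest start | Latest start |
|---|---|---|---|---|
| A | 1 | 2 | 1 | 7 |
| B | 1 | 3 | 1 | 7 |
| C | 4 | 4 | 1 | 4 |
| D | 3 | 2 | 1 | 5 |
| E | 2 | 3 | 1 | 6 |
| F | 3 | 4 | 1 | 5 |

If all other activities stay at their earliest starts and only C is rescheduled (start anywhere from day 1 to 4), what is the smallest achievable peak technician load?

C@1: d1:18  d2:13  d3:10  d4:4  d5:0  d6:0  d7:0 → peak 18
C@2: d1:14  d2:13  d3:10  d4:4  d5:4  d6:0  d7:0 → peak 14
C@3: d1:14  d2:9  d3:10  d4:4  d5:4  d6:4  d7:0 → peak 14
C@4: d1:14  d2:9  d3:6  d4:4  d5:4  d6:4  d7:4 → peak 14
Best is C@2, peak 14.

14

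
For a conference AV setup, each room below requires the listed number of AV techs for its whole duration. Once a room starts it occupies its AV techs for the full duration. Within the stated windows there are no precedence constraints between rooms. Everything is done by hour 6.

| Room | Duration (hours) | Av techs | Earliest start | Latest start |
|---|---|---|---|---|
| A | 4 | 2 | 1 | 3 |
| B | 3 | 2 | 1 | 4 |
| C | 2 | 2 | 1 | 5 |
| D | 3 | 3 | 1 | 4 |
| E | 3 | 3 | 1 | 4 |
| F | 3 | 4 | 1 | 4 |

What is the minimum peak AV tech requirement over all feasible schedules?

Early-start (A@1, B@1, C@1, D@1, E@1, F@1) gives peak 16: h1:16  h2:16  h3:14  h4:2  h5:0  h6:0.
Shift C→5, D→4, E→4.
Schedule A@1, B@1, C@5, D@4, E@4, F@1: h1:8  h2:8  h3:8  h4:8  h5:8  h6:8 — peak 8.
Total AV tech-hours = 48 over 6 hours ⇒ peak ≥ ⌈48/6⌉ = 8, so 8 is optimal.

8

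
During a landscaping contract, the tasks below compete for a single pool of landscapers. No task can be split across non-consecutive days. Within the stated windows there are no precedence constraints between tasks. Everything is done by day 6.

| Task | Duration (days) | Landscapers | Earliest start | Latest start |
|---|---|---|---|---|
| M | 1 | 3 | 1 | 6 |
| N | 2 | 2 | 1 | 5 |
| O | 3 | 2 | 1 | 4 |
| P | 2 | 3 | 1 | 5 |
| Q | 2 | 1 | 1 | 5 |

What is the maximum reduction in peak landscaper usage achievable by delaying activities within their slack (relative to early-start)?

7

Early-start peak: d1:11  d2:8  d3:2  d4:0  d5:0  d6:0 ⇒ 11.
Leveled (M@1, N@2, O@2, P@5, Q@4): d1:3  d2:4  d3:4  d4:3  d5:4  d6:3 ⇒ 4.
Reduction 11 − 4 = 7.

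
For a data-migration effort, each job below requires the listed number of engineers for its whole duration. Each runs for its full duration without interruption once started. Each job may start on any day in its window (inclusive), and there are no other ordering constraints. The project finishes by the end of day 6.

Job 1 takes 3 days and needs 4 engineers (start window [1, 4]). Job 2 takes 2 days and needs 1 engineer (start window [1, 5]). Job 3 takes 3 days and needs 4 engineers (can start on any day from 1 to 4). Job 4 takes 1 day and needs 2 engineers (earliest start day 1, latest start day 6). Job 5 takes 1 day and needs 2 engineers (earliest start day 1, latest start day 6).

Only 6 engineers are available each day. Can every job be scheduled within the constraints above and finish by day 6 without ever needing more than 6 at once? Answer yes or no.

yes

Schedule Job 1@1, Job 2@1, Job 3@4, Job 4@3, Job 5@4: d1:5  d2:5  d3:6  d4:6  d5:4  d6:4 — peak 6 ≤ 6.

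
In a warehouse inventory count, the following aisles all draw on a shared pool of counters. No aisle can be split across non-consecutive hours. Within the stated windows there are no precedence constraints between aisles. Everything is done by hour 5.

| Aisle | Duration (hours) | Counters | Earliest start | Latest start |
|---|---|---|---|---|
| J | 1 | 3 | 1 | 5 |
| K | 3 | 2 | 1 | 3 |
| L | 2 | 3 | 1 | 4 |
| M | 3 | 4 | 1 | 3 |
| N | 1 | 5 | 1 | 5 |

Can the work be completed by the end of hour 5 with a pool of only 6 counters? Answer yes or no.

no

Total counter-hours = 32; over 5 hours the average is 32/5 > 6, so some hour must exceed 6.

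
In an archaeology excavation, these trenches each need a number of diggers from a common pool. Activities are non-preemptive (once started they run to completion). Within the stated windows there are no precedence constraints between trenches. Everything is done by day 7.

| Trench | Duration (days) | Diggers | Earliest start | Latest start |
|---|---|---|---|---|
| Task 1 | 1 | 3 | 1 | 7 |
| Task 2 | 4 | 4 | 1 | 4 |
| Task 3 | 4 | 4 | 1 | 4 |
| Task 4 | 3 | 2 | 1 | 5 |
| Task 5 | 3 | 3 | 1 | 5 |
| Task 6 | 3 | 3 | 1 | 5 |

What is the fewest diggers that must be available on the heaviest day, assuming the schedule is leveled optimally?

Early-start (Task 1@1, Task 2@1, Task 3@1, Task 4@1, Task 5@1, Task 6@1) gives peak 19: d1:19  d2:16  d3:16  d4:8  d5:0  d6:0  d7:0.
Shift Task 3→2, Task 5→5, Task 6→5.
Schedule Task 1@1, Task 2@1, Task 3@2, Task 4@1, Task 5@5, Task 6@5: d1:9  d2:10  d3:10  d4:8  d5:10  d6:6  d7:6 — peak 10.

10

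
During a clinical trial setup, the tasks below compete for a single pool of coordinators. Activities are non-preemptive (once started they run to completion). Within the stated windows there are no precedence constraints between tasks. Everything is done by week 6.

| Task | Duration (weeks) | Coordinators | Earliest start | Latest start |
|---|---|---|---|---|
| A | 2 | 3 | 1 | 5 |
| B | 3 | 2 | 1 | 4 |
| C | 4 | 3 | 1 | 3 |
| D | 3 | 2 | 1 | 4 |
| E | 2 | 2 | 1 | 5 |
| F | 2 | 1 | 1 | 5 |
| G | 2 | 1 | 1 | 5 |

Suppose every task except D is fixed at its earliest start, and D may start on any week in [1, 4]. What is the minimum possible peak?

12

D@1: w1:14  w2:14  w3:7  w4:3  w5:0  w6:0 → peak 14
D@2: w1:12  w2:14  w3:7  w4:5  w5:0  w6:0 → peak 14
D@3: w1:12  w2:12  w3:7  w4:5  w5:2  w6:0 → peak 12
D@4: w1:12  w2:12  w3:5  w4:5  w5:2  w6:2 → peak 12
Best is D@3, peak 12.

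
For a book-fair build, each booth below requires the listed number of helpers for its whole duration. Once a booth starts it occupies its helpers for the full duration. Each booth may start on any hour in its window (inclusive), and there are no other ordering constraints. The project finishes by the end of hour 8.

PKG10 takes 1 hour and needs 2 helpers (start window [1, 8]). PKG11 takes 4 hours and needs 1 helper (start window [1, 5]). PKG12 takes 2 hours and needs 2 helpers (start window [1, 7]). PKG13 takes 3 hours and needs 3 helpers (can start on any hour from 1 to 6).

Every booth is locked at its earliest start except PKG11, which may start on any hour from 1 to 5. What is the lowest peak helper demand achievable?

PKG11@1: h1:8  h2:6  h3:4  h4:1  h5:0  h6:0  h7:0  h8:0 → peak 8
PKG11@2: h1:7  h2:6  h3:4  h4:1  h5:1  h6:0  h7:0  h8:0 → peak 7
PKG11@3: h1:7  h2:5  h3:4  h4:1  h5:1  h6:1  h7:0  h8:0 → peak 7
PKG11@4: h1:7  h2:5  h3:3  h4:1  h5:1  h6:1  h7:1  h8:0 → peak 7
PKG11@5: h1:7  h2:5  h3:3  h4:0  h5:1  h6:1  h7:1  h8:1 → peak 7
Best is PKG11@2, peak 7.

7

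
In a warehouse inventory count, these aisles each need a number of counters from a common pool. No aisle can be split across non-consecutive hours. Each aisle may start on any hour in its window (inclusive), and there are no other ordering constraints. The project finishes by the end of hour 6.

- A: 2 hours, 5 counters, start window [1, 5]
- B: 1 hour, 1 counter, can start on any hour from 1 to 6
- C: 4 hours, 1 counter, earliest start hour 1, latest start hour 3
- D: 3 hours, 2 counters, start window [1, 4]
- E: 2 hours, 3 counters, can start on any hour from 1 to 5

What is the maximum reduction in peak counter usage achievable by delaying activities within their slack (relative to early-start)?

6

Early-start peak: h1:12  h2:11  h3:3  h4:1  h5:0  h6:0 ⇒ 12.
Leveled (A@1, B@1, C@2, D@3, E@3): h1:6  h2:6  h3:6  h4:6  h5:3  h6:0 ⇒ 6.
Reduction 12 − 6 = 6.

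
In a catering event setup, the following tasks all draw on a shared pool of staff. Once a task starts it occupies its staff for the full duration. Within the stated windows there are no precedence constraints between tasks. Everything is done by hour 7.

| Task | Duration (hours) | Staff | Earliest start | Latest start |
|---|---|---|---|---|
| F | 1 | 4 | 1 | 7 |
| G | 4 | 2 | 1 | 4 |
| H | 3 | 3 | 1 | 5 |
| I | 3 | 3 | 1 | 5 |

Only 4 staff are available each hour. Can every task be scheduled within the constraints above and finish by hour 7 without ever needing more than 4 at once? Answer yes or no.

no

Total staffer-hours = 30; over 7 hours the average is 30/7 > 4, so some hour must exceed 4.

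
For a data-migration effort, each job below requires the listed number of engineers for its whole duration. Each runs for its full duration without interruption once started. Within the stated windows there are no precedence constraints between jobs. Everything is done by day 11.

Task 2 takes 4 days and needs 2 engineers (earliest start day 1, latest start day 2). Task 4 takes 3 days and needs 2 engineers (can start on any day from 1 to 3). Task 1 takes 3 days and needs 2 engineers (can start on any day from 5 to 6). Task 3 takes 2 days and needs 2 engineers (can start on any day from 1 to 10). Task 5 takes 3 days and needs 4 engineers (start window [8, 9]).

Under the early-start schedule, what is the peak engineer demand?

6

Early-start schedule: Task 2@1, Task 4@1, Task 1@5, Task 3@1, Task 5@8.
Load per day: day 1: 6, day 2: 6, day 3: 4, day 4: 2, day 5: 2, day 6: 2, day 7: 2, day 8: 4, day 9: 4, day 10: 4, day 11: 0.
Peak is 6.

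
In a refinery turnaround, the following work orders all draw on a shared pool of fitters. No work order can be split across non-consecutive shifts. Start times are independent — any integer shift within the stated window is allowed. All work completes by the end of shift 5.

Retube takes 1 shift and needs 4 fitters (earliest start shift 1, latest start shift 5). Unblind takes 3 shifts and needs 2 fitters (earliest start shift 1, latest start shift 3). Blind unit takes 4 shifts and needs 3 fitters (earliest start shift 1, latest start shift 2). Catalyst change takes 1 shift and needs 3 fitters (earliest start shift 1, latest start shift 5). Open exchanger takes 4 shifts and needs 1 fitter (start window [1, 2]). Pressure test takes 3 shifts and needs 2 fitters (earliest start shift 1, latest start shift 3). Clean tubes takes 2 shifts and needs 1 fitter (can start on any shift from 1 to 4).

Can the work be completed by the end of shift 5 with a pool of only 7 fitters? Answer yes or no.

Total fitter-shifts = 37; over 5 shifts the average is 37/5 > 7, so some shift must exceed 7.

no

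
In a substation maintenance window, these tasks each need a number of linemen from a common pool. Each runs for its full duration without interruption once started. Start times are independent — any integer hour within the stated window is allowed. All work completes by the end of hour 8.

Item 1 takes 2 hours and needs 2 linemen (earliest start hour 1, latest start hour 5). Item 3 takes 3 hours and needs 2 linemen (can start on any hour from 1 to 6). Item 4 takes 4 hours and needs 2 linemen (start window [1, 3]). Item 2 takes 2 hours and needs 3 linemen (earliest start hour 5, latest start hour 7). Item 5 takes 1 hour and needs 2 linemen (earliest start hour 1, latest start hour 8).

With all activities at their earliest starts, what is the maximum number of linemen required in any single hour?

8

Early-start schedule: Item 1@1, Item 3@1, Item 4@1, Item 2@5, Item 5@1.
Load per hour: hour 1: 8, hour 2: 6, hour 3: 4, hour 4: 2, hour 5: 3, hour 6: 3, hour 7: 0, hour 8: 0.
Peak is 8.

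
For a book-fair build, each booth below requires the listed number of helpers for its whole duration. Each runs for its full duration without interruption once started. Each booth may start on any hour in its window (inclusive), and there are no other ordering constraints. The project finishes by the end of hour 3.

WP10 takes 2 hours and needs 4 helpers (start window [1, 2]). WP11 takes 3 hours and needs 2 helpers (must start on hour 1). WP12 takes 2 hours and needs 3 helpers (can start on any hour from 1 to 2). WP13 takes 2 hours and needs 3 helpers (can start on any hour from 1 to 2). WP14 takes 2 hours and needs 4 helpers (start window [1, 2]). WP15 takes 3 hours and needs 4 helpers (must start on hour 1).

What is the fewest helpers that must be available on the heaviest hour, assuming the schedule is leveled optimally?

20

Schedule WP10@1, WP11@1, WP12@1, WP13@1, WP14@1, WP15@1: h1:20  h2:20  h3:6 — peak 20.
No arrangement of the 16 feasible schedules does better.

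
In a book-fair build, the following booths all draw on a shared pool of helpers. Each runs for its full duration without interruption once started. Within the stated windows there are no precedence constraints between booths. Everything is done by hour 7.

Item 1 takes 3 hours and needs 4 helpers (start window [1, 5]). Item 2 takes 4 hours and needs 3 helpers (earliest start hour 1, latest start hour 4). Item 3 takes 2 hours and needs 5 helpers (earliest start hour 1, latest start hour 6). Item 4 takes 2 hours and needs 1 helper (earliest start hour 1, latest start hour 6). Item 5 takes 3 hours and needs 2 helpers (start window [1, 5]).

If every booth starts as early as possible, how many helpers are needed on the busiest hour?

Early-start schedule: Item 1@1, Item 2@1, Item 3@1, Item 4@1, Item 5@1.
Load per hour: hour 1: 15, hour 2: 15, hour 3: 9, hour 4: 3, hour 5: 0, hour 6: 0, hour 7: 0.
Peak is 15.

15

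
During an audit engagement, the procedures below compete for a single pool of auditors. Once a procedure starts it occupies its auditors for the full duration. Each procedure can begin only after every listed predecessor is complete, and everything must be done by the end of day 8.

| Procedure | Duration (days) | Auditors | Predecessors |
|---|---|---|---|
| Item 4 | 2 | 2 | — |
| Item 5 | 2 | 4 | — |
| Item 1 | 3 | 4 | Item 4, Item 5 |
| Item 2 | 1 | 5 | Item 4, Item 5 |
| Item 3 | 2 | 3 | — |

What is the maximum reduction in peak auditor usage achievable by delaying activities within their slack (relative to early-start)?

Early-start peak: d1:9  d2:9  d3:9  d4:4  d5:4  d6:0  d7:0  d8:0 ⇒ 9.
Leveled (Item 4@1, Item 5@3, Item 1@5, Item 2@8, Item 3@1): d1:5  d2:5  d3:4  d4:4  d5:4  d6:4  d7:4  d8:5 ⇒ 5.
Reduction 9 − 5 = 4.

4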